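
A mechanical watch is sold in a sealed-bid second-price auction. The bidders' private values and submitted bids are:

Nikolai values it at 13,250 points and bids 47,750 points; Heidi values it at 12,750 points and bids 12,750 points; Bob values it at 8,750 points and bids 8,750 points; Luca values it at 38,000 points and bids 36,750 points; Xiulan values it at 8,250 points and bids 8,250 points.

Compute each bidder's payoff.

Payoffs: Nikolai -23,500 points, Heidi 0 points, Bob 0 points, Luca 0 points, Xiulan 0 points.

Ranking the bids: Nikolai 47,750 points, then Luca 36,750 points, then Heidi 12,750 points, then Bob 8,750 points, then Xiulan 8,250 points.
Nikolai has the top bid and wins; the price is the second-highest bid, 36,750 points.
Nikolai's payoff = 13,250 points − 36,750 points = -23,500 points. All other bidders lose, so their payoff is 0.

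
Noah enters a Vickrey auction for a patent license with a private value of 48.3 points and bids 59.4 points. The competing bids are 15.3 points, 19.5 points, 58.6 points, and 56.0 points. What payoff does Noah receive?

Noah's payoff: -10.3 points.

Highest competing bid: 58.6 points.
Noah's bid 59.4 points is the highest overall, so Noah wins and pays the second-highest bid, 58.6 points.
Payoff = value − price = 48.3 points − 58.6 points = -10.3 points.
Overbidding won the item at a price above value — truthful bidding would have avoided this loss.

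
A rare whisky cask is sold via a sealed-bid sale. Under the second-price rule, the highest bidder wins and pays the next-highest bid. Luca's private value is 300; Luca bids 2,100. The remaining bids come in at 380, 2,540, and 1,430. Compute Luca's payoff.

Highest competing bid: 2,540.
Luca's bid 2,100 is not the highest, so Luca loses, pays nothing, and earns zero payoff.

Luca's payoff: 0.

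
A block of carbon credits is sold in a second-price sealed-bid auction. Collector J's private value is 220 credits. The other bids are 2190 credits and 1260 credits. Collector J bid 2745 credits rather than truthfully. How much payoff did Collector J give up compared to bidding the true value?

Regret: 1970 credits.

The highest competing bid is 2190 credits.
Bidding truthfully at 220 credits: the top bid is 2190 credits (a rival), so Collector J loses. Payoff = 0 credits.
Bidding 2745 credits: Collector J has the top bid, wins, and pays the second-highest bid 2190 credits. Payoff = 220 credits − 2190 credits = -1970 credits.
Regret = truthful payoff − actual payoff = 0 credits − -1970 credits = 1970 credits.
This is the dominant-strategy logic: truthful bidding weakly beats any alternative.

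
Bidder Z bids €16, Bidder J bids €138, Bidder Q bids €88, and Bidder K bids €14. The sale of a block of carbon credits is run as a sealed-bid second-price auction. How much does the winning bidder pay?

Ranking the bids: Bidder J €138, then Bidder Q €88, then Bidder Z €16, then Bidder K €14.
Bidder J has the highest bid, so Bidder J wins.
The second-highest bid is €88, so that is what Bidder J pays.

Price paid: €88.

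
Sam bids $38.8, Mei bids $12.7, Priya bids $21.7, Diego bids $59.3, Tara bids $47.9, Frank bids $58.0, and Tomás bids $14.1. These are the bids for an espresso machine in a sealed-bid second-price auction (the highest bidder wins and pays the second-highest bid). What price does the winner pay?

Bids in descending order: Diego $59.3; Frank $58.0; Tara $47.9; Sam $38.8; Priya $21.7; Tomás $14.1; Mei $12.7.
Diego is the highest bidder, so Diego wins.
Under the second-price rule, the price is the second-highest bid: $58.0.

$58.0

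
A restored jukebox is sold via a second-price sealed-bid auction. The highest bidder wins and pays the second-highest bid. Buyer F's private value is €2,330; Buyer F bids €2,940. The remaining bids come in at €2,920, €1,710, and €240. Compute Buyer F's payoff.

Highest competing bid: €2,920.
Buyer F's bid €2,940 is the highest overall, so Buyer F wins and pays the second-highest bid, €2,920.
Payoff = value − price = €2,330 − €2,920 = -€590.

-€590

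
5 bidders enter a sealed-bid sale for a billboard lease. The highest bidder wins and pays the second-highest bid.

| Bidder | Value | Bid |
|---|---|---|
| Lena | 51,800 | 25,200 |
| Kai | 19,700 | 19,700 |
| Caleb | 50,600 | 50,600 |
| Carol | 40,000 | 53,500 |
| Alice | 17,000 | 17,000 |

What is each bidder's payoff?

Payoffs: Lena 0, Kai 0, Caleb 0, Carol -10,600, Alice 0.

Ordered from highest: Carol 53,500 > Caleb 50,600 > Lena 25,200 > Kai 19,700 > Alice 17,000.
Carol has the top bid and wins; the price is the second-highest bid, 50,600.
Carol's payoff = 40,000 − 50,600 = -10,600. All other bidders lose, so their payoff is 0.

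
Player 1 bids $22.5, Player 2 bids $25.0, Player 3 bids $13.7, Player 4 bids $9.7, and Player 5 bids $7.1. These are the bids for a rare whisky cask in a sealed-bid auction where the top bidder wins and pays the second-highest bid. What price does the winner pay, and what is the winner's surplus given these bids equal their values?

Price $22.5; surplus $2.5.

Ordered from highest: Player 2 $25.0 > Player 1 $22.5 > Player 3 $13.7 > Player 4 $9.7 > Player 5 $7.1.
Player 2 is the highest bidder, so Player 2 wins.
Under the second-price rule, the price is the second-highest bid: $22.5.
Surplus = $25.0 − $22.5 = $2.5.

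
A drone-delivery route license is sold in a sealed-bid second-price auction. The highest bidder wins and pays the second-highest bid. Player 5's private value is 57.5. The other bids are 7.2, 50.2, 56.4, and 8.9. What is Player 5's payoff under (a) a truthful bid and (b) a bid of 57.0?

(a) 1.1  (b) 1.1

The highest competing bid is 56.4.
Bidding truthfully at 57.5: Player 5 has the top bid, wins, and pays the second-highest bid 56.4. Payoff = 57.5 − 56.4 = 1.1.
Bidding 57.0: Player 5 has the top bid, wins, and pays the second-highest bid 56.4. Payoff = 57.5 − 56.4 = 1.1.
The bid only affects whether you win, not the price — here both bids land on the same side of the top rival bid, so the deviation is payoff-neutral.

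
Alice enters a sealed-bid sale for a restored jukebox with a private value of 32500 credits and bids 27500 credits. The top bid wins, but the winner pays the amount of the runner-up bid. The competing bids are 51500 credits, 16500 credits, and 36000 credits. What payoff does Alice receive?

Highest competing bid: 51500 credits.
Alice's bid 27500 credits is not the highest, so Alice loses, pays nothing, and earns zero payoff.

0 credits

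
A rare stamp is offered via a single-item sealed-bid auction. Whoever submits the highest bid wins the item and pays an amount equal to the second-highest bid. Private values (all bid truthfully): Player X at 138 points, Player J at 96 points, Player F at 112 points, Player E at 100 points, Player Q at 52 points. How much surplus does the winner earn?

Surplus = 26 points.

Ordered from highest: Player X 138 points > Player F 112 points > Player E 100 points > Player J 96 points > Player Q 52 points.
Player X wins with the top bid and pays the second-highest, 112 points.
Surplus = 138 points − 112 points = 26 points.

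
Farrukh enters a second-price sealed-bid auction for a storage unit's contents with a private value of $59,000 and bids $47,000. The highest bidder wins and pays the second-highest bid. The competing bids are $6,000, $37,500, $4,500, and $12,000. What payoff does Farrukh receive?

Highest competing bid: $37,500.
Farrukh's bid $47,000 is the highest overall, so Farrukh wins and pays the second-highest bid, $37,500.
Payoff = value − price = $59,000 − $37,500 = $21,500.

Payoff = $21,500.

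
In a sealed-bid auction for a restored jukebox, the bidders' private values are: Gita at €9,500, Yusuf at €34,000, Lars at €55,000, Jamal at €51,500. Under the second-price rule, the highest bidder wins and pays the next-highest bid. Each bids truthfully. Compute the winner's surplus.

Ranking the bids: Lars €55,000 > Jamal €51,500 > Yusuf €34,000 > Gita €9,500.
Lars wins with the top bid and pays the second-highest, €51,500.
Surplus = €55,000 − €51,500 = €3,500.

Winner's surplus: €3,500.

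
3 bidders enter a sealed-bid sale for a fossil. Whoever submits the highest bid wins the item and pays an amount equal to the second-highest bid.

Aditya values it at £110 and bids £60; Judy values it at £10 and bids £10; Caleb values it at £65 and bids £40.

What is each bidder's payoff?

Ranking the bids: Aditya £60; Caleb £40; Judy £10.
Aditya has the top bid and wins; the price is the second-highest bid, £40.
Aditya's payoff = £110 − £40 = £70. All other bidders lose, so their payoff is 0.

Aditya £70, Judy £0, Caleb £0.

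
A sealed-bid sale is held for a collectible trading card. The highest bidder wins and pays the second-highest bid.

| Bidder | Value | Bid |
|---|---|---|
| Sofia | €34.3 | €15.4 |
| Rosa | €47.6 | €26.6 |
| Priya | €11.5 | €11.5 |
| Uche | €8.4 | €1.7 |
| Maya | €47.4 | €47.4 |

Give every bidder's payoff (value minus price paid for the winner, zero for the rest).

Sofia €0.0, Rosa €0.0, Priya €0.0, Uche €0.0, Maya €20.8.

Sorted high to low: Maya €47.4 > Rosa €26.6 > Sofia €15.4 > Priya €11.5 > Uche €1.7.
Maya has the top bid and wins; the price is the second-highest bid, €26.6.
Maya's payoff = €47.4 − €26.6 = €20.8. All other bidders lose, so their payoff is 0.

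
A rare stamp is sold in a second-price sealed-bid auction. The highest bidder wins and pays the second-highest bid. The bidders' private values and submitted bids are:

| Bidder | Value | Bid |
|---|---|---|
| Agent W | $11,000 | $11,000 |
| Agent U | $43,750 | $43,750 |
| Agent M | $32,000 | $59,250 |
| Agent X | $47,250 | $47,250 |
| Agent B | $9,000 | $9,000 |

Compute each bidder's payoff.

Payoffs: Agent W $0, Agent U $0, Agent M -$15,250, Agent X $0, Agent B $0.

Bids in descending order: Agent M $59,250, then Agent X $47,250, then Agent U $43,750, then Agent W $11,000, then Agent B $9,000.
Agent M has the top bid and wins; the price is the second-highest bid, $47,250.
Agent M's payoff = $32,000 − $47,250 = -$15,250. All other bidders lose, so their payoff is 0.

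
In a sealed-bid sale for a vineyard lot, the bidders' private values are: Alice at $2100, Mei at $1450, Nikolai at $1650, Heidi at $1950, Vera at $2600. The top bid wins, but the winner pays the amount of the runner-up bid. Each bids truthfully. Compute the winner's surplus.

Bids in descending order: Vera $2600; Alice $2100; Heidi $1950; Nikolai $1650; Mei $1450.
Vera wins with the top bid and pays the second-highest, $2100.
Surplus = $2600 − $2100 = $500.

Winner's surplus: $500.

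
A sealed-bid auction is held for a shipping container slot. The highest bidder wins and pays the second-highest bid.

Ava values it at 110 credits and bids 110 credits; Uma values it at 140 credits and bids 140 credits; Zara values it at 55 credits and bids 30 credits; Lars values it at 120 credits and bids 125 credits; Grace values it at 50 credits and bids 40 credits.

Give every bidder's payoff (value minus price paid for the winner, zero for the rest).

Ordered from highest: Uma 140 credits, then Lars 125 credits, then Ava 110 credits, then Grace 40 credits, then Zara 30 credits.
Uma has the top bid and wins; the price is the second-highest bid, 125 credits.
Uma's payoff = 140 credits − 125 credits = 15 credits. All other bidders lose, so their payoff is 0.

Ava 0 credits, Uma 15 credits, Zara 0 credits, Lars 0 credits, Grace 0 credits.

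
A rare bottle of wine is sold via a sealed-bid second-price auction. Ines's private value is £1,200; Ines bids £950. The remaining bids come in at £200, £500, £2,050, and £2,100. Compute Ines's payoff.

Highest competing bid: £2,100.
Ines's bid £950 is not the highest, so Ines loses, pays nothing, and earns zero payoff.

Payoff = £0.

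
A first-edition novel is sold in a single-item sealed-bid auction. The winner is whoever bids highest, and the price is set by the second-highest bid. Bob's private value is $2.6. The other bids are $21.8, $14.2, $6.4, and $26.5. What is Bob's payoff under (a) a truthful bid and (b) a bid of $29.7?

(a) $0.0  (b) -$23.9

The highest competing bid is $26.5.
Bidding truthfully at $2.6: the top bid is $26.5 (a rival), so Bob loses. Payoff = $0.0.
Bidding $29.7: Bob has the top bid, wins, and pays the second-highest bid $26.5. Payoff = $2.6 − $26.5 = -$23.9.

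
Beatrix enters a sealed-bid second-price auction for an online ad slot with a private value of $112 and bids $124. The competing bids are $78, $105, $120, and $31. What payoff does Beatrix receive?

Payoff = -$8.

Highest competing bid: $120.
Beatrix's bid $124 is the highest overall, so Beatrix wins and pays the second-highest bid, $120.
Payoff = value − price = $112 − $120 = -$8.
Overbidding won the item at a price above value — truthful bidding would have avoided this loss.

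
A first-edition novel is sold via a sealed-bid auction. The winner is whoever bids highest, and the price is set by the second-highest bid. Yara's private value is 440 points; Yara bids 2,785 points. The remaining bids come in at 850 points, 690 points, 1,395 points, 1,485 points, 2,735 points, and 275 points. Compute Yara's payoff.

-2,295 points

Highest competing bid: 2,735 points.
Yara's bid 2,785 points is the highest overall, so Yara wins and pays the second-highest bid, 2,735 points.
Payoff = value − price = 440 points − 2,735 points = -2,295 points.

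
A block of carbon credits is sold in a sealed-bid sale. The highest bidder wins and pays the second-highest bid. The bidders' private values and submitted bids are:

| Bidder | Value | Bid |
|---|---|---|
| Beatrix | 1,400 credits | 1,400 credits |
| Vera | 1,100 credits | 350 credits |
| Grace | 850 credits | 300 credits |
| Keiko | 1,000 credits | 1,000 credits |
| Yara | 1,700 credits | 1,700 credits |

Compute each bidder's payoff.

Beatrix 0 credits, Vera 0 credits, Grace 0 credits, Keiko 0 credits, Yara 300 credits.

Ranking the bids: Yara 1,700 credits > Beatrix 1,400 credits > Keiko 1,000 credits > Vera 350 credits > Grace 300 credits.
Yara has the top bid and wins; the price is the second-highest bid, 1,400 credits.
Yara's payoff = 1,700 credits − 1,400 credits = 300 credits. All other bidders lose, so their payoff is 0.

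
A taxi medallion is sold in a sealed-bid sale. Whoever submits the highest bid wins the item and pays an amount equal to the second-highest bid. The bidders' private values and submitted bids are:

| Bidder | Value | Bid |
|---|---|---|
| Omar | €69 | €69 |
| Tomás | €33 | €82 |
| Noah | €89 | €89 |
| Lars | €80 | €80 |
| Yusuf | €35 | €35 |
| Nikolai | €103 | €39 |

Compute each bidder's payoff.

Payoffs: Omar €0, Tomás €0, Noah €7, Lars €0, Yusuf €0, Nikolai €0.

Bids in descending order: Noah €89, then Tomás €82, then Lars €80, then Omar €69, then Nikolai €39, then Yusuf €35.
Noah has the top bid and wins; the price is the second-highest bid, €82.
Noah's payoff = €89 − €82 = €7. All other bidders lose, so their payoff is 0.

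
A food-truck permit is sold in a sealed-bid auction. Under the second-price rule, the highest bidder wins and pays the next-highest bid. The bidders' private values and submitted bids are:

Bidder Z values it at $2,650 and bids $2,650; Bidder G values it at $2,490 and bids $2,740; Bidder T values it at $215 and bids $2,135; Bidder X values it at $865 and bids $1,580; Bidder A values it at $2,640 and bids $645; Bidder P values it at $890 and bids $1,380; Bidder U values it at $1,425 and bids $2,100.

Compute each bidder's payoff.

Payoffs: Bidder Z $0, Bidder G -$160, Bidder T $0, Bidder X $0, Bidder A $0, Bidder P $0, Bidder U $0.

Ordered from highest: Bidder G $2,740; Bidder Z $2,650; Bidder T $2,135; Bidder U $2,100; Bidder X $1,580; Bidder P $1,380; Bidder A $645.
Bidder G has the top bid and wins; the price is the second-highest bid, $2,650.
Bidder G's payoff = $2,490 − $2,650 = -$160. All other bidders lose, so their payoff is 0.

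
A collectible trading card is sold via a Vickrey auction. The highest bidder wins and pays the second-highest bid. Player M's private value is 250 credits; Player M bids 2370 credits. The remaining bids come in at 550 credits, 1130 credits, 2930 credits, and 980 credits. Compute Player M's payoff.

Payoff = 0 credits.

Highest competing bid: 2930 credits.
Player M's bid 2370 credits is not the highest, so Player M loses, pays nothing, and earns zero payoff.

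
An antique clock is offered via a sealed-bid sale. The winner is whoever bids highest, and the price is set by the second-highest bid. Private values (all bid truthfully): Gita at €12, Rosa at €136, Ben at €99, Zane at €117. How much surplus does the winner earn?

Winner's surplus: €19.

Bids in descending order: Rosa €136, then Zane €117, then Ben €99, then Gita €12.
Rosa wins with the top bid and pays the second-highest, €117.
Surplus = €136 − €117 = €19.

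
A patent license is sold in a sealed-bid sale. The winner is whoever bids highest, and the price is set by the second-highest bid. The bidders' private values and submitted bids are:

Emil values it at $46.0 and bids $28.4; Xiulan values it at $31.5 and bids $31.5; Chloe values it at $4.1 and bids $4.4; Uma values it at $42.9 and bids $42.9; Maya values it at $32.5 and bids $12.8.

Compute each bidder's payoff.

Payoffs: Emil $0.0, Xiulan $0.0, Chloe $0.0, Uma $11.4, Maya $0.0.

Sorted high to low: Uma $42.9, then Xiulan $31.5, then Emil $28.4, then Maya $12.8, then Chloe $4.4.
Uma has the top bid and wins; the price is the second-highest bid, $31.5.
Uma's payoff = $42.9 − $31.5 = $11.4. All other bidders lose, so their payoff is 0.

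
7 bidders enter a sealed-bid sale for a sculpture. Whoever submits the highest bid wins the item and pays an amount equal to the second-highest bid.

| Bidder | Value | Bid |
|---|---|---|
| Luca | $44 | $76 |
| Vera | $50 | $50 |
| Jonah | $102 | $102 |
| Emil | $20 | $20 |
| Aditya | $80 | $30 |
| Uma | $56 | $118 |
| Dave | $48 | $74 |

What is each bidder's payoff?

Sorted high to low: Uma $118, then Jonah $102, then Luca $76, then Dave $74, then Vera $50, then Aditya $30, then Emil $20.
Uma has the top bid and wins; the price is the second-highest bid, $102.
Uma's payoff = $56 − $102 = -$46. All other bidders lose, so their payoff is 0.

Luca $0, Vera $0, Jonah $0, Emil $0, Aditya $0, Uma -$46, Dave $0.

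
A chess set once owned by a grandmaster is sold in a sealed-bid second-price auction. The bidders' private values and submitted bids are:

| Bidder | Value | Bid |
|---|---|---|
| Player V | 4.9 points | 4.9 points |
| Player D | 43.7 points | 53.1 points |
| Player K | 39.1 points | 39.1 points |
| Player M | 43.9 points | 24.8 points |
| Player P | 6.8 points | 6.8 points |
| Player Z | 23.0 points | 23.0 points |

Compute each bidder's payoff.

Payoffs: Player V 0.0 points, Player D 4.6 points, Player K 0.0 points, Player M 0.0 points, Player P 0.0 points, Player Z 0.0 points.

Bids in descending order: Player D 53.1 points, then Player K 39.1 points, then Player M 24.8 points, then Player Z 23.0 points, then Player P 6.8 points, then Player V 4.9 points.
Player D has the top bid and wins; the price is the second-highest bid, 39.1 points.
Player D's payoff = 43.7 points − 39.1 points = 4.6 points. All other bidders lose, so their payoff is 0.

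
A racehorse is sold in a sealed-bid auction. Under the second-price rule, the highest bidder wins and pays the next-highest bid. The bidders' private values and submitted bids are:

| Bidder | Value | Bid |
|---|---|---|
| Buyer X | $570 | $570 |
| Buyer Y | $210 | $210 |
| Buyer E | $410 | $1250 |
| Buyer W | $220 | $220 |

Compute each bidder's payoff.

Bids in descending order: Buyer E $1250; Buyer X $570; Buyer W $220; Buyer Y $210.
Buyer E has the top bid and wins; the price is the second-highest bid, $570.
Buyer E's payoff = $410 − $570 = -$160. All other bidders lose, so their payoff is 0.

Buyer X $0, Buyer Y $0, Buyer E -$160, Buyer W $0.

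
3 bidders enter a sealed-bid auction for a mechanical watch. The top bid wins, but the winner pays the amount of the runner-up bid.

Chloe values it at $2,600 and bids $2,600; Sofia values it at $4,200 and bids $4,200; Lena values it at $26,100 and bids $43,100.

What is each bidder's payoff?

Payoffs: Chloe $0, Sofia $0, Lena $21,900.

Ordered from highest: Lena $43,100 > Sofia $4,200 > Chloe $2,600.
Lena has the top bid and wins; the price is the second-highest bid, $4,200.
Lena's payoff = $26,100 − $4,200 = $21,900. All other bidders lose, so their payoff is 0.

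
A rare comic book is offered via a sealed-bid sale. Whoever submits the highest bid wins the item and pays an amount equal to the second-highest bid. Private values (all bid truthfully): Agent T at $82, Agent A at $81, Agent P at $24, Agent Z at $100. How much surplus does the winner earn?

Ranking the bids: Agent Z $100, then Agent T $82, then Agent A $81, then Agent P $24.
Agent Z wins with the top bid and pays the second-highest, $82.
Surplus = $100 − $82 = $18.

Surplus = $18.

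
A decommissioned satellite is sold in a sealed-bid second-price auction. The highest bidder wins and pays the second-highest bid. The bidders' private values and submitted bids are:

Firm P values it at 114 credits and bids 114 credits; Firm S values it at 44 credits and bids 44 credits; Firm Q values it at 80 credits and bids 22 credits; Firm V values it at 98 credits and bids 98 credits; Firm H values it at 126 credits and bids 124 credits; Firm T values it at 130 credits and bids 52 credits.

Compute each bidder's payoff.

Ranking the bids: Firm H 124 credits; Firm P 114 credits; Firm V 98 credits; Firm T 52 credits; Firm S 44 credits; Firm Q 22 credits.
Firm H has the top bid and wins; the price is the second-highest bid, 114 credits.
Firm H's payoff = 126 credits − 114 credits = 12 credits. All other bidders lose, so their payoff is 0.

Payoffs: Firm P 0 credits, Firm S 0 credits, Firm Q 0 credits, Firm V 0 credits, Firm H 12 credits, Firm T 0 credits.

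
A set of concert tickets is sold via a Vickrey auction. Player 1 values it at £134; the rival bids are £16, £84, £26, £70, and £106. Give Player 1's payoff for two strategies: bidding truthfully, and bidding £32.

Truthful: £28; alternative: £0.

The highest competing bid is £106.
Bidding truthfully at £134: Player 1 has the top bid, wins, and pays the second-highest bid £106. Payoff = £134 − £106 = £28.
Bidding £32: the top bid is £106 (a rival), so Player 1 loses. Payoff = £0.
This is the dominant-strategy logic: truthful bidding weakly beats any alternative.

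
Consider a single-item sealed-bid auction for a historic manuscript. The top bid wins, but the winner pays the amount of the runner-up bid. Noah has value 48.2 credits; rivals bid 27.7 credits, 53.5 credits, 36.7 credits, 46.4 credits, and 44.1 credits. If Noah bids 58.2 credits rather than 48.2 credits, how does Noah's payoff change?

The highest competing bid is 53.5 credits.
Bidding truthfully at 48.2 credits: the top bid is 53.5 credits (a rival), so Noah loses. Payoff = 0.0 credits.
Bidding 58.2 credits: Noah has the top bid, wins, and pays the second-highest bid 53.5 credits. Payoff = 48.2 credits − 53.5 credits = -5.3 credits.
Change = -5.3 credits − 0.0 credits = -5.3 credits.

-5.3 credits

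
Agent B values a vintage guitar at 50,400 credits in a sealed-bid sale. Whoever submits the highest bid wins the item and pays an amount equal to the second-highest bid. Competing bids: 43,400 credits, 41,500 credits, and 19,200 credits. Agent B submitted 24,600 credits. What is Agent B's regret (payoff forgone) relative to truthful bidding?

The highest competing bid is 43,400 credits.
Bidding truthfully at 50,400 credits: Agent B has the top bid, wins, and pays the second-highest bid 43,400 credits. Payoff = 50,400 credits − 43,400 credits = 7,000 credits.
Bidding 24,600 credits: the top bid is 43,400 credits (a rival), so Agent B loses. Payoff = 0 credits.
Regret = truthful payoff − actual payoff = 7,000 credits − 0 credits = 7,000 credits.

Payoff forgone: 7,000 credits.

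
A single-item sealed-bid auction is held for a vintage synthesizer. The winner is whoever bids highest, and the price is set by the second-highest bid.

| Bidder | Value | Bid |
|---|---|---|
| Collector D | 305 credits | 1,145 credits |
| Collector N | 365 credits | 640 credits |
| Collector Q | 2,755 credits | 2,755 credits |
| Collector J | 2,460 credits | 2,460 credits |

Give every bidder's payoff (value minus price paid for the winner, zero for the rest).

Ranking the bids: Collector Q 2,755 credits; Collector J 2,460 credits; Collector D 1,145 credits; Collector N 640 credits.
Collector Q has the top bid and wins; the price is the second-highest bid, 2,460 credits.
Collector Q's payoff = 2,755 credits − 2,460 credits = 295 credits. All other bidders lose, so their payoff is 0.

Collector D 0 credits, Collector N 0 credits, Collector Q 295 credits, Collector J 0 credits.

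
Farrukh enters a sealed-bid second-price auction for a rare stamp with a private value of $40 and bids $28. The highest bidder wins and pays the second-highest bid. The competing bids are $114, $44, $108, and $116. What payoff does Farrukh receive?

Farrukh's payoff: $0.

Highest competing bid: $116.
Farrukh's bid $28 is not the highest, so Farrukh loses, pays nothing, and earns zero payoff.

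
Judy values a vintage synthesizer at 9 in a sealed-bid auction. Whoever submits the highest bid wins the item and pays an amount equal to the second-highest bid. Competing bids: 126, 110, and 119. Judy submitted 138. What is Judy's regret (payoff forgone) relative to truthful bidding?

Regret: 117.

The highest competing bid is 126.
Bidding truthfully at 9: the top bid is 126 (a rival), so Judy loses. Payoff = 0.
Bidding 138: Judy has the top bid, wins, and pays the second-highest bid 126. Payoff = 9 − 126 = -117.
Regret = truthful payoff − actual payoff = 0 − -117 = 117.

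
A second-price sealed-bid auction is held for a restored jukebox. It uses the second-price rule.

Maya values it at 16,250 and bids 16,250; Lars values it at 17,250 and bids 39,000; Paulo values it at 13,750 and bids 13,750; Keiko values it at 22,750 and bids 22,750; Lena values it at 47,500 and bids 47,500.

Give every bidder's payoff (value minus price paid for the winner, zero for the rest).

Bids in descending order: Lena 47,500, then Lars 39,000, then Keiko 22,750, then Maya 16,250, then Paulo 13,750.
Lena has the top bid and wins; the price is the second-highest bid, 39,000.
Lena's payoff = 47,500 − 39,000 = 8,500. All other bidders lose, so their payoff is 0.

Payoffs: Maya 0, Lars 0, Paulo 0, Keiko 0, Lena 8,500.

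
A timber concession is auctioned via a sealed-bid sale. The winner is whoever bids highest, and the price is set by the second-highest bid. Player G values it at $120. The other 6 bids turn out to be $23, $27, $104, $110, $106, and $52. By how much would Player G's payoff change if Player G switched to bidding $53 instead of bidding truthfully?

Change in payoff: -$10.

The highest competing bid is $110.
Bidding truthfully at $120: Player G has the top bid, wins, and pays the second-highest bid $110. Payoff = $120 − $110 = $10.
Bidding $53: the top bid is $110 (a rival), so Player G loses. Payoff = $0.
Change = $0 − $10 = -$10.
Deviating from a truthful bid can only lose payoff in a second-price auction — never gain.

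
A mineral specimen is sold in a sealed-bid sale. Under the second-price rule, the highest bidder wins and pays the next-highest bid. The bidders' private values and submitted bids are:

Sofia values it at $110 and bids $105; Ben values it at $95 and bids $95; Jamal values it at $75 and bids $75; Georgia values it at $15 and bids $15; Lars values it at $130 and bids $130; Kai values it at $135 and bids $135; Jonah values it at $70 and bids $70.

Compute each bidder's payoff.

Sofia $0, Ben $0, Jamal $0, Georgia $0, Lars $0, Kai $5, Jonah $0.

Bids in descending order: Kai $135; Lars $130; Sofia $105; Ben $95; Jamal $75; Jonah $70; Georgia $15.
Kai has the top bid and wins; the price is the second-highest bid, $130.
Kai's payoff = $135 − $130 = $5. All other bidders lose, so their payoff is 0.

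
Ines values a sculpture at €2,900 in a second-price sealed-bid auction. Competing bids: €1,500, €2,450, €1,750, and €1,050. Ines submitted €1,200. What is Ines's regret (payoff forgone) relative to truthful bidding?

The highest competing bid is €2,450.
Bidding truthfully at €2,900: Ines has the top bid, wins, and pays the second-highest bid €2,450. Payoff = €2,900 − €2,450 = €450.
Bidding €1,200: the top bid is €2,450 (a rival), so Ines loses. Payoff = €0.
Regret = truthful payoff − actual payoff = €450 − €0 = €450.

Regret: €450.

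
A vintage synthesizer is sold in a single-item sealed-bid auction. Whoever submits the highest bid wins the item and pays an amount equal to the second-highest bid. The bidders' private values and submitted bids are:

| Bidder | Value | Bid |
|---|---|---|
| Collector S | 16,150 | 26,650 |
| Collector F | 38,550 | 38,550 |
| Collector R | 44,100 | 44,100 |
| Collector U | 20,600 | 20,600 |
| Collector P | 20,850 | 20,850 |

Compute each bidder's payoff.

Sorted high to low: Collector R 44,100 > Collector F 38,550 > Collector S 26,650 > Collector P 20,850 > Collector U 20,600.
Collector R has the top bid and wins; the price is the second-highest bid, 38,550.
Collector R's payoff = 44,100 − 38,550 = 5,550. All other bidders lose, so their payoff is 0.

Collector S 0, Collector F 0, Collector R 5,550, Collector U 0, Collector P 0.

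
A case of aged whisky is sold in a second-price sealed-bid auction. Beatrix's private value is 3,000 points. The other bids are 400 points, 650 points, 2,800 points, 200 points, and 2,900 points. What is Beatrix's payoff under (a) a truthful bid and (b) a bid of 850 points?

The highest competing bid is 2,900 points.
Bidding truthfully at 3,000 points: Beatrix has the top bid, wins, and pays the second-highest bid 2,900 points. Payoff = 3,000 points − 2,900 points = 100 points.
Bidding 850 points: the top bid is 2,900 points (a rival), so Beatrix loses. Payoff = 0 points.
Deviating from a truthful bid can only lose payoff in a second-price auction — never gain.

(a) 100 points  (b) 0 points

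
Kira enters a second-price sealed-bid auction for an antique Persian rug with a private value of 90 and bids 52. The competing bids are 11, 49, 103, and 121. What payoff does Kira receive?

Kira's payoff: 0.

Highest competing bid: 121.
Kira's bid 52 is not the highest, so Kira loses, pays nothing, and earns zero payoff.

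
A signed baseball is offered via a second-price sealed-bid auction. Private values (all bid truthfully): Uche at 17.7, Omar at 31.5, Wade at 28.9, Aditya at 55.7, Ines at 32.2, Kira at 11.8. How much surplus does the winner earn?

Ordered from highest: Aditya 55.7 > Ines 32.2 > Omar 31.5 > Wade 28.9 > Uche 17.7 > Kira 11.8.
Aditya wins with the top bid and pays the second-highest, 32.2.
Surplus = 55.7 − 32.2 = 23.5.

Winner's surplus: 23.5.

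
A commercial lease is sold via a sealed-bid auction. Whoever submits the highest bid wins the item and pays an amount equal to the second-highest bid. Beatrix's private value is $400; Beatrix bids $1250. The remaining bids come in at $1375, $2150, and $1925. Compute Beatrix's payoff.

$0

Highest competing bid: $2150.
Beatrix's bid $1250 is not the highest, so Beatrix loses, pays nothing, and earns zero payoff.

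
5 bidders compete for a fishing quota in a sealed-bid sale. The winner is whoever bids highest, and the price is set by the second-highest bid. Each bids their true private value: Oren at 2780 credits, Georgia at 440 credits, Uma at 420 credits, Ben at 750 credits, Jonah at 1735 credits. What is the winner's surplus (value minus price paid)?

Ranking the bids: Oren 2780 credits > Jonah 1735 credits > Ben 750 credits > Georgia 440 credits > Uma 420 credits.
Oren wins with the top bid and pays the second-highest, 1735 credits.
Surplus = 2780 credits − 1735 credits = 1045 credits.

Winner's surplus: 1045 credits.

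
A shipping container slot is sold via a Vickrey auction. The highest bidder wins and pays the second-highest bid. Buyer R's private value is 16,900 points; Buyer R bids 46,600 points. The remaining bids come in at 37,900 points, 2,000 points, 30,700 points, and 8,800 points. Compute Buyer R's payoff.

Highest competing bid: 37,900 points.
Buyer R's bid 46,600 points is the highest overall, so Buyer R wins and pays the second-highest bid, 37,900 points.
Payoff = value − price = 16,900 points − 37,900 points = -21,000 points.
Overbidding won the item at a price above value — truthful bidding would have avoided this loss.

Payoff = -21,000 points.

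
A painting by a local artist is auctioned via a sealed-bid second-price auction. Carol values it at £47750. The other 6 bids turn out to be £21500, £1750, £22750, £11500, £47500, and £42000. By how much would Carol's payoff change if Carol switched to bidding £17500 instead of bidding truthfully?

The highest competing bid is £47500.
Bidding truthfully at £47750: Carol has the top bid, wins, and pays the second-highest bid £47500. Payoff = £47750 − £47500 = £250.
Bidding £17500: the top bid is £47500 (a rival), so Carol loses. Payoff = £0.
Change = £0 − £250 = -£250.

Change in payoff: -£250.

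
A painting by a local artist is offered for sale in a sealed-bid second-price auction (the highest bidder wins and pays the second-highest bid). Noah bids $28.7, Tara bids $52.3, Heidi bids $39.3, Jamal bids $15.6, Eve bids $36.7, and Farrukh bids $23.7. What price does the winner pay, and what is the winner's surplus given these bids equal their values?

The winner pays $39.3 for a surplus of $13.0.

Ranking the bids: Tara $52.3; Heidi $39.3; Eve $36.7; Noah $28.7; Farrukh $23.7; Jamal $15.6.
Tara is the highest bidder, so Tara wins.
Under the second-price rule, the price is the second-highest bid: $39.3.
Surplus = $52.3 − $39.3 = $13.0.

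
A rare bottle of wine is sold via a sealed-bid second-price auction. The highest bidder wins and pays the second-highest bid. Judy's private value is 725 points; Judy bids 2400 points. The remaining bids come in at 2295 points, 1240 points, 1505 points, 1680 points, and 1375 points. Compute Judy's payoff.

Payoff = -1570 points.

Highest competing bid: 2295 points.
Judy's bid 2400 points is the highest overall, so Judy wins and pays the second-highest bid, 2295 points.
Payoff = value − price = 725 points − 2295 points = -1570 points.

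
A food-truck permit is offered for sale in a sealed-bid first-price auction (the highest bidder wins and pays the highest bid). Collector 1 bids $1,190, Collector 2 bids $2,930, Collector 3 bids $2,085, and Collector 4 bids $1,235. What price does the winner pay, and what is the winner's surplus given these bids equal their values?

Sorted high to low: Collector 2 $2,930, then Collector 3 $2,085, then Collector 4 $1,235, then Collector 1 $1,190.
Collector 2 is the highest bidder, so Collector 2 wins.
Under the first-price rule, the price is the highest bid: $2,930.
Surplus = $2,930 − $2,930 = $0.

Price $2,930; surplus $0.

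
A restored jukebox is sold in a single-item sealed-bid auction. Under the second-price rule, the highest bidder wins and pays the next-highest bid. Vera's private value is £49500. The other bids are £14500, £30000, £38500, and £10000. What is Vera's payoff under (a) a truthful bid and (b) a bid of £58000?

The highest competing bid is £38500.
Bidding truthfully at £49500: Vera has the top bid, wins, and pays the second-highest bid £38500. Payoff = £49500 − £38500 = £11000.
Bidding £58000: Vera has the top bid, wins, and pays the second-highest bid £38500. Payoff = £49500 − £38500 = £11000.
The bid only affects whether you win, not the price — here both bids land on the same side of the top rival bid, so the deviation is payoff-neutral.

(a) £11000  (b) £11000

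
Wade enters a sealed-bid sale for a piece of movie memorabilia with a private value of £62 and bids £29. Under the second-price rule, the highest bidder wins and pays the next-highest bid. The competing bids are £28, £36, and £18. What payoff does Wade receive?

Highest competing bid: £36.
Wade's bid £29 is not the highest, so Wade loses, pays nothing, and earns zero payoff.

Wade's payoff: £0.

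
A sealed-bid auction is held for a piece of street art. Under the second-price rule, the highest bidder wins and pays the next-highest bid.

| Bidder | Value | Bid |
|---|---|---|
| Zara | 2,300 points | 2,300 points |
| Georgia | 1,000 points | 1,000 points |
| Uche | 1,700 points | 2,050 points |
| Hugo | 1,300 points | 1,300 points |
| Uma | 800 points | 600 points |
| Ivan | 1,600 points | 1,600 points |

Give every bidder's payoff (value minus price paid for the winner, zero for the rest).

Zara 250 points, Georgia 0 points, Uche 0 points, Hugo 0 points, Uma 0 points, Ivan 0 points.

Sorted high to low: Zara 2,300 points > Uche 2,050 points > Ivan 1,600 points > Hugo 1,300 points > Georgia 1,000 points > Uma 600 points.
Zara has the top bid and wins; the price is the second-highest bid, 2,050 points.
Zara's payoff = 2,300 points − 2,050 points = 250 points. All other bidders lose, so their payoff is 0.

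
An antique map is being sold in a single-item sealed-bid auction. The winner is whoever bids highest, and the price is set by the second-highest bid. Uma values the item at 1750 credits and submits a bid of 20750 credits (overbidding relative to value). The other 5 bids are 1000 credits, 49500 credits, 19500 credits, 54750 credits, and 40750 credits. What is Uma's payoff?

Highest competing bid: 54750 credits.
Uma's bid 20750 credits is not the highest, so Uma loses, pays nothing, and earns zero payoff.

0 credits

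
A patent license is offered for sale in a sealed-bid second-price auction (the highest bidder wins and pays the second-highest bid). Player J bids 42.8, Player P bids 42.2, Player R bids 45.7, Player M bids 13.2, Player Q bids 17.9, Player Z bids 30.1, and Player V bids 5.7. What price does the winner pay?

42.8

Ordered from highest: Player R 45.7; Player J 42.8; Player P 42.2; Player Z 30.1; Player Q 17.9; Player M 13.2; Player V 5.7.
Player R is the highest bidder, so Player R wins.
Under the second-price rule, the price is the second-highest bid: 42.8.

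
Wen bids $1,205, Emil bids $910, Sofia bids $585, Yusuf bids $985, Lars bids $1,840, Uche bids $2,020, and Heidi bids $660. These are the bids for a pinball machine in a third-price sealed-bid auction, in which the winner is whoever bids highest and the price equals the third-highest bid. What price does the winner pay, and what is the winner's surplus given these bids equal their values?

Ordered from highest: Uche $2,020 > Lars $1,840 > Wen $1,205 > Yusuf $985 > Emil $910 > Heidi $660 > Sofia $585.
Uche is the highest bidder, so Uche wins.
Under the third-price rule, the price is the third-highest bid: $1,205.
Surplus = $2,020 − $1,205 = $815.

The winner pays $1,205 for a surplus of $815.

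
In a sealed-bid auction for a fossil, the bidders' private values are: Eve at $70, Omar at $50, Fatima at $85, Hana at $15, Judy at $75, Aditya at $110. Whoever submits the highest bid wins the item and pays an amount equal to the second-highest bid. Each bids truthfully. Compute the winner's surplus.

Winner's surplus: $25.

Ordered from highest: Aditya $110 > Fatima $85 > Judy $75 > Eve $70 > Omar $50 > Hana $15.
Aditya wins with the top bid and pays the second-highest, $85.
Surplus = $110 − $85 = $25.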